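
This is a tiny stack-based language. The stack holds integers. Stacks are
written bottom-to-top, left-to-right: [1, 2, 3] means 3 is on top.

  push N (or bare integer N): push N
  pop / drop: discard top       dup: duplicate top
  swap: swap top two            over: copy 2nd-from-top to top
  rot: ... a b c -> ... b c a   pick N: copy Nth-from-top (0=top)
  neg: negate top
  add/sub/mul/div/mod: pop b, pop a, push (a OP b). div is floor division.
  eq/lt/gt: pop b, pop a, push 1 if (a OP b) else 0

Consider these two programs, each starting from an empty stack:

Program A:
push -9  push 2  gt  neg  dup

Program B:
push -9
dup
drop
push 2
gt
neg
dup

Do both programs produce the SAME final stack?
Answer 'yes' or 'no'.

Answer: yes

Derivation:
Program A trace:
  After 'push -9': [-9]
  After 'push 2': [-9, 2]
  After 'gt': [0]
  After 'neg': [0]
  After 'dup': [0, 0]
Program A final stack: [0, 0]

Program B trace:
  After 'push -9': [-9]
  After 'dup': [-9, -9]
  After 'drop': [-9]
  After 'push 2': [-9, 2]
  After 'gt': [0]
  After 'neg': [0]
  After 'dup': [0, 0]
Program B final stack: [0, 0]
Same: yes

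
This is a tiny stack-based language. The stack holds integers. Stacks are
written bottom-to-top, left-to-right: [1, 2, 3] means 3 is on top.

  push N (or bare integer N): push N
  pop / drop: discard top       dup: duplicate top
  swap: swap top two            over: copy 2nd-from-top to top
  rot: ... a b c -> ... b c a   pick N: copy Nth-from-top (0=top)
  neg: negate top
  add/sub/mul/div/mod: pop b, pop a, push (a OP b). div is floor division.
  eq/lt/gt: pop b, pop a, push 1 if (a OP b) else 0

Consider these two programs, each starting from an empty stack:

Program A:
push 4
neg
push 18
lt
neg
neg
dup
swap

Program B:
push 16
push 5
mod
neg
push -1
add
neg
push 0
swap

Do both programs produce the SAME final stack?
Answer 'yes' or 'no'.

Answer: no

Derivation:
Program A trace:
  After 'push 4': [4]
  After 'neg': [-4]
  After 'push 18': [-4, 18]
  After 'lt': [1]
  After 'neg': [-1]
  After 'neg': [1]
  After 'dup': [1, 1]
  After 'swap': [1, 1]
Program A final stack: [1, 1]

Program B trace:
  After 'push 16': [16]
  After 'push 5': [16, 5]
  After 'mod': [1]
  After 'neg': [-1]
  After 'push -1': [-1, -1]
  After 'add': [-2]
  After 'neg': [2]
  After 'push 0': [2, 0]
  After 'swap': [0, 2]
Program B final stack: [0, 2]
Same: no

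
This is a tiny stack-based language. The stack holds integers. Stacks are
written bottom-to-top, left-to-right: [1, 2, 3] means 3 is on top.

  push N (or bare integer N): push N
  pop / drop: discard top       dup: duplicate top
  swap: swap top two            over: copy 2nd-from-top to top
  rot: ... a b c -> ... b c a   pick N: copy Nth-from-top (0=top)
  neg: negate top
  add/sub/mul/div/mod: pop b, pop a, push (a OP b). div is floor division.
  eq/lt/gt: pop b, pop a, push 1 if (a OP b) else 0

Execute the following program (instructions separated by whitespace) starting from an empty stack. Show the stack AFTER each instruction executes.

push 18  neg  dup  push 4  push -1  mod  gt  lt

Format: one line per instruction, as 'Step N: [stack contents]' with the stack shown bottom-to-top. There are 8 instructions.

Step 1: [18]
Step 2: [-18]
Step 3: [-18, -18]
Step 4: [-18, -18, 4]
Step 5: [-18, -18, 4, -1]
Step 6: [-18, -18, 0]
Step 7: [-18, 0]
Step 8: [1]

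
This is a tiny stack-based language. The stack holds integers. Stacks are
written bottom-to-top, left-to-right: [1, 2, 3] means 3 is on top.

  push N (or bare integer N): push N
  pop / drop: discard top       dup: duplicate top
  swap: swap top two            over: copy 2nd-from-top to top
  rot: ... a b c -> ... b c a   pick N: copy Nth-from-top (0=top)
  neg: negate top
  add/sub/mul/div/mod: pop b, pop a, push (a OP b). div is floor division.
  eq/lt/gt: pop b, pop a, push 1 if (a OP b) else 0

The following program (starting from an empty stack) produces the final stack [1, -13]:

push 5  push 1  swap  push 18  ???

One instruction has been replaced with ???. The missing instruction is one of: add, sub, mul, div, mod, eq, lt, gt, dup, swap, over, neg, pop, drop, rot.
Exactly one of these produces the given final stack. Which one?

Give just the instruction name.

Stack before ???: [1, 5, 18]
Stack after ???:  [1, -13]
The instruction that transforms [1, 5, 18] -> [1, -13] is: sub

Answer: sub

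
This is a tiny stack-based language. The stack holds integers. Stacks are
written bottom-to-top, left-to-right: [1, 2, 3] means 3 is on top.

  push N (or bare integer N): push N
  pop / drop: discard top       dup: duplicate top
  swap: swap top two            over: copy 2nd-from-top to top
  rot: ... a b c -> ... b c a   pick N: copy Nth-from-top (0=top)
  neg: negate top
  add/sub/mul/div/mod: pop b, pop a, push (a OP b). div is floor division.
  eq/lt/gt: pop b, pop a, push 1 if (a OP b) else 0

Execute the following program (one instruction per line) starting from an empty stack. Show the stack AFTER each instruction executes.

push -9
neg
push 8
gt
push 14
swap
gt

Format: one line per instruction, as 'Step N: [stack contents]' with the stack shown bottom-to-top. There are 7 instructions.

Step 1: [-9]
Step 2: [9]
Step 3: [9, 8]
Step 4: [1]
Step 5: [1, 14]
Step 6: [14, 1]
Step 7: [1]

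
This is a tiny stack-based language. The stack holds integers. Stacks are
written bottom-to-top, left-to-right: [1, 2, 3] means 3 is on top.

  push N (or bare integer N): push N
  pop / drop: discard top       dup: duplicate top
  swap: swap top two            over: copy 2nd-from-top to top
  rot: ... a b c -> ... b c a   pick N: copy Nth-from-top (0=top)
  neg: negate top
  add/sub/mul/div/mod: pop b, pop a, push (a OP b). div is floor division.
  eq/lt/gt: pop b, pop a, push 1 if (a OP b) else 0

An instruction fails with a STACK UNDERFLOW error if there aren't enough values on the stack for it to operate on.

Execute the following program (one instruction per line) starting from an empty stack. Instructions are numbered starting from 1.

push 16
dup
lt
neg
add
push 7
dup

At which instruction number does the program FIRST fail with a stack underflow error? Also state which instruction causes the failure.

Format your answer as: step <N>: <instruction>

Answer: step 5: add

Derivation:
Step 1 ('push 16'): stack = [16], depth = 1
Step 2 ('dup'): stack = [16, 16], depth = 2
Step 3 ('lt'): stack = [0], depth = 1
Step 4 ('neg'): stack = [0], depth = 1
Step 5 ('add'): needs 2 value(s) but depth is 1 — STACK UNDERFLOW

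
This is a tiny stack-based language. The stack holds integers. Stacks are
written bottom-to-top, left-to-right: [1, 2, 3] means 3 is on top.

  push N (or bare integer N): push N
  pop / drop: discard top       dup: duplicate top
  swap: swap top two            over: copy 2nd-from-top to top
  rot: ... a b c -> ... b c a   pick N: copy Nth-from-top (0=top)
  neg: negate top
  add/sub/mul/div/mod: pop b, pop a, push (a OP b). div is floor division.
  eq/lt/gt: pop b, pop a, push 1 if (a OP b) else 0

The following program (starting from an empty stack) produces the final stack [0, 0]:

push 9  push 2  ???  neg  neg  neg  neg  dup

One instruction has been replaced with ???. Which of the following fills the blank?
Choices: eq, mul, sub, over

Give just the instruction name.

Stack before ???: [9, 2]
Stack after ???:  [0]
Checking each choice:
  eq: MATCH
  mul: produces [18, 18]
  sub: produces [7, 7]
  over: produces [9, 2, 9, 9]


Answer: eq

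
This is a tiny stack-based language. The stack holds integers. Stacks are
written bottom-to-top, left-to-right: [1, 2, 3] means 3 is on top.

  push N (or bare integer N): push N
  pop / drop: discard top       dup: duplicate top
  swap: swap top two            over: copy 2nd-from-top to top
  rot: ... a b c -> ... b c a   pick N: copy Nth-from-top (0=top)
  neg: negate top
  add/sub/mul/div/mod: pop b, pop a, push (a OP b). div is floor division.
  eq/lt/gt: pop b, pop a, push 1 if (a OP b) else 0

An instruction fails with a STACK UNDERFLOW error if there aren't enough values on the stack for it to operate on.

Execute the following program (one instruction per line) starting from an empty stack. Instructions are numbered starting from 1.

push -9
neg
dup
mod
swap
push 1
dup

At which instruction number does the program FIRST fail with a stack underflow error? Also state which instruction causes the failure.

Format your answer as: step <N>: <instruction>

Answer: step 5: swap

Derivation:
Step 1 ('push -9'): stack = [-9], depth = 1
Step 2 ('neg'): stack = [9], depth = 1
Step 3 ('dup'): stack = [9, 9], depth = 2
Step 4 ('mod'): stack = [0], depth = 1
Step 5 ('swap'): needs 2 value(s) but depth is 1 — STACK UNDERFLOW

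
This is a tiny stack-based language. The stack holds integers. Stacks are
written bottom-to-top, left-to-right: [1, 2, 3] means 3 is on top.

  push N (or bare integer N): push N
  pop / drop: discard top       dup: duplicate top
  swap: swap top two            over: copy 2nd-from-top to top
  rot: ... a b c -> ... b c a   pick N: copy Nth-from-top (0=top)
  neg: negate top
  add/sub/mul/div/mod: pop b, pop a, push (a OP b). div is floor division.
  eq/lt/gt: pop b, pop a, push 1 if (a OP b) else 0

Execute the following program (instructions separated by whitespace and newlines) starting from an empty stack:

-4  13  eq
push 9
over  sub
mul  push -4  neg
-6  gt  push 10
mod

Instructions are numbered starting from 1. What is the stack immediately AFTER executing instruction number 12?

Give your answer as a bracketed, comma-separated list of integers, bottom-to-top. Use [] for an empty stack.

Step 1 ('-4'): [-4]
Step 2 ('13'): [-4, 13]
Step 3 ('eq'): [0]
Step 4 ('push 9'): [0, 9]
Step 5 ('over'): [0, 9, 0]
Step 6 ('sub'): [0, 9]
Step 7 ('mul'): [0]
Step 8 ('push -4'): [0, -4]
Step 9 ('neg'): [0, 4]
Step 10 ('-6'): [0, 4, -6]
Step 11 ('gt'): [0, 1]
Step 12 ('push 10'): [0, 1, 10]

Answer: [0, 1, 10]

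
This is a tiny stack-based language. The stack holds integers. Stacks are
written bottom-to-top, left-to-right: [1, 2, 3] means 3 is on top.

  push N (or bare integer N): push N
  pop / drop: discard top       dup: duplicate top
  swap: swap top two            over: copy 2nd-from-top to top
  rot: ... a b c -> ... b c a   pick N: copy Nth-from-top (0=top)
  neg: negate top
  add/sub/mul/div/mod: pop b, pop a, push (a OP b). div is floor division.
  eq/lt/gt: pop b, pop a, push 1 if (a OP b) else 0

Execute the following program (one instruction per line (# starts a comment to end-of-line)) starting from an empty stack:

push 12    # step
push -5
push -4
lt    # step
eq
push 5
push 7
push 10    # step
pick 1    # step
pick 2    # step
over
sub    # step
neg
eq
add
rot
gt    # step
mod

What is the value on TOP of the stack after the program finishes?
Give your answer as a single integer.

After 'push 12': [12]
After 'push -5': [12, -5]
After 'push -4': [12, -5, -4]
After 'lt': [12, 1]
After 'eq': [0]
After 'push 5': [0, 5]
After 'push 7': [0, 5, 7]
After 'push 10': [0, 5, 7, 10]
After 'pick 1': [0, 5, 7, 10, 7]
After 'pick 2': [0, 5, 7, 10, 7, 7]
After 'over': [0, 5, 7, 10, 7, 7, 7]
After 'sub': [0, 5, 7, 10, 7, 0]
After 'neg': [0, 5, 7, 10, 7, 0]
After 'eq': [0, 5, 7, 10, 0]
After 'add': [0, 5, 7, 10]
After 'rot': [0, 7, 10, 5]
After 'gt': [0, 7, 1]
After 'mod': [0, 0]

Answer: 0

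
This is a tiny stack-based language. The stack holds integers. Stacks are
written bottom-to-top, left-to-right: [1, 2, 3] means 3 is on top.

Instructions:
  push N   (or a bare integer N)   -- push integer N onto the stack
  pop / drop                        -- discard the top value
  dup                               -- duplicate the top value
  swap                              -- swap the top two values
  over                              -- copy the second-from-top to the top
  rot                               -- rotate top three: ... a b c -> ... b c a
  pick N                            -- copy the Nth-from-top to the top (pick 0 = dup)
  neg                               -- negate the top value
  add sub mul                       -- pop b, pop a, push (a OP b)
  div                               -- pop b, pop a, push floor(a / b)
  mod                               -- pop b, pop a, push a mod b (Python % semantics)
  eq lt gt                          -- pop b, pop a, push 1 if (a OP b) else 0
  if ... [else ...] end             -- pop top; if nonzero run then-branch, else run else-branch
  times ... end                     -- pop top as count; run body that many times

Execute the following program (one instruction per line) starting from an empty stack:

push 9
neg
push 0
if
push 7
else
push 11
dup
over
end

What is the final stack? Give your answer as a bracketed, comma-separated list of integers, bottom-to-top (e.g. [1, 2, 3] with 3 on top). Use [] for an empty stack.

Answer: [-9, 11, 11, 11]

Derivation:
After 'push 9': [9]
After 'neg': [-9]
After 'push 0': [-9, 0]
After 'if': [-9]
After 'push 11': [-9, 11]
After 'dup': [-9, 11, 11]
After 'over': [-9, 11, 11, 11]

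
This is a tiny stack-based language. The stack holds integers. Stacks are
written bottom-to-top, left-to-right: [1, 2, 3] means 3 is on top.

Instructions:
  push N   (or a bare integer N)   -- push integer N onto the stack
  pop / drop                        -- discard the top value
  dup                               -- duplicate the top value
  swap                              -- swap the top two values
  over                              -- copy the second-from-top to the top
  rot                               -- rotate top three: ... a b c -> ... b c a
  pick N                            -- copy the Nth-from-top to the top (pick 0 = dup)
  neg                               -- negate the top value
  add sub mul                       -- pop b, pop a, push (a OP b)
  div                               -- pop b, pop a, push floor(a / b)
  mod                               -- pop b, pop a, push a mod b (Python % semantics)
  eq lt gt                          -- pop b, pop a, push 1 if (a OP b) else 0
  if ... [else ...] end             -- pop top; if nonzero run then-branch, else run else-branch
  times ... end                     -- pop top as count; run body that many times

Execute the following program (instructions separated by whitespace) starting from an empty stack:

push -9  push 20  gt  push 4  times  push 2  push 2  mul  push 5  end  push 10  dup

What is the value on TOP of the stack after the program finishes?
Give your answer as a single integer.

Answer: 10

Derivation:
After 'push -9': [-9]
After 'push 20': [-9, 20]
After 'gt': [0]
After 'push 4': [0, 4]
After 'times': [0]
After 'push 2': [0, 2]
After 'push 2': [0, 2, 2]
After 'mul': [0, 4]
After 'push 5': [0, 4, 5]
After 'push 2': [0, 4, 5, 2]
  ...
After 'push 2': [0, 4, 5, 4, 5, 2]
After 'push 2': [0, 4, 5, 4, 5, 2, 2]
After 'mul': [0, 4, 5, 4, 5, 4]
After 'push 5': [0, 4, 5, 4, 5, 4, 5]
After 'push 2': [0, 4, 5, 4, 5, 4, 5, 2]
After 'push 2': [0, 4, 5, 4, 5, 4, 5, 2, 2]
After 'mul': [0, 4, 5, 4, 5, 4, 5, 4]
After 'push 5': [0, 4, 5, 4, 5, 4, 5, 4, 5]
After 'push 10': [0, 4, 5, 4, 5, 4, 5, 4, 5, 10]
After 'dup': [0, 4, 5, 4, 5, 4, 5, 4, 5, 10, 10]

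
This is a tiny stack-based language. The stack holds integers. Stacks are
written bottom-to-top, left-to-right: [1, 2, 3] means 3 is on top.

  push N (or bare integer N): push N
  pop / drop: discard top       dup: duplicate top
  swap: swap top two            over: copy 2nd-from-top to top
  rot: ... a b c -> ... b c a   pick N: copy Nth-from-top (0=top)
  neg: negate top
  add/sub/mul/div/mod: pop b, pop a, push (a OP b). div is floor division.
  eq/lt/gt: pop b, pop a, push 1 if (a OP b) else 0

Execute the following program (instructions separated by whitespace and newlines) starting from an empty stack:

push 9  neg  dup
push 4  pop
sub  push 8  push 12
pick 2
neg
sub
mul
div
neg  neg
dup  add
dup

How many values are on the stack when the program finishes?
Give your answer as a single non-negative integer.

After 'push 9': stack = [9] (depth 1)
After 'neg': stack = [-9] (depth 1)
After 'dup': stack = [-9, -9] (depth 2)
After 'push 4': stack = [-9, -9, 4] (depth 3)
After 'pop': stack = [-9, -9] (depth 2)
After 'sub': stack = [0] (depth 1)
After 'push 8': stack = [0, 8] (depth 2)
After 'push 12': stack = [0, 8, 12] (depth 3)
After 'pick 2': stack = [0, 8, 12, 0] (depth 4)
After 'neg': stack = [0, 8, 12, 0] (depth 4)
After 'sub': stack = [0, 8, 12] (depth 3)
After 'mul': stack = [0, 96] (depth 2)
After 'div': stack = [0] (depth 1)
After 'neg': stack = [0] (depth 1)
After 'neg': stack = [0] (depth 1)
After 'dup': stack = [0, 0] (depth 2)
After 'add': stack = [0] (depth 1)
After 'dup': stack = [0, 0] (depth 2)

Answer: 2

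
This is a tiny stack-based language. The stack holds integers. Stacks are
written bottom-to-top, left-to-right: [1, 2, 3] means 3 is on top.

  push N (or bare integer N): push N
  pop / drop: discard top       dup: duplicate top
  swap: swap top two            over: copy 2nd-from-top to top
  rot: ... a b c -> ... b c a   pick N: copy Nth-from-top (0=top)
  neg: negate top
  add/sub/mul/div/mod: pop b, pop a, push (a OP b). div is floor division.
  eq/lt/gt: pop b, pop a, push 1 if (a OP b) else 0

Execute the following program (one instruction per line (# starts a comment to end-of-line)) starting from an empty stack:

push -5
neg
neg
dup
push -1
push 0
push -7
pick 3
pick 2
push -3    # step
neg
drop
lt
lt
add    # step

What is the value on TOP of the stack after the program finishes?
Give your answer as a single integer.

After 'push -5': [-5]
After 'neg': [5]
After 'neg': [-5]
After 'dup': [-5, -5]
After 'push -1': [-5, -5, -1]
After 'push 0': [-5, -5, -1, 0]
After 'push -7': [-5, -5, -1, 0, -7]
After 'pick 3': [-5, -5, -1, 0, -7, -5]
After 'pick 2': [-5, -5, -1, 0, -7, -5, 0]
After 'push -3': [-5, -5, -1, 0, -7, -5, 0, -3]
After 'neg': [-5, -5, -1, 0, -7, -5, 0, 3]
After 'drop': [-5, -5, -1, 0, -7, -5, 0]
After 'lt': [-5, -5, -1, 0, -7, 1]
After 'lt': [-5, -5, -1, 0, 1]
After 'add': [-5, -5, -1, 1]

Answer: 1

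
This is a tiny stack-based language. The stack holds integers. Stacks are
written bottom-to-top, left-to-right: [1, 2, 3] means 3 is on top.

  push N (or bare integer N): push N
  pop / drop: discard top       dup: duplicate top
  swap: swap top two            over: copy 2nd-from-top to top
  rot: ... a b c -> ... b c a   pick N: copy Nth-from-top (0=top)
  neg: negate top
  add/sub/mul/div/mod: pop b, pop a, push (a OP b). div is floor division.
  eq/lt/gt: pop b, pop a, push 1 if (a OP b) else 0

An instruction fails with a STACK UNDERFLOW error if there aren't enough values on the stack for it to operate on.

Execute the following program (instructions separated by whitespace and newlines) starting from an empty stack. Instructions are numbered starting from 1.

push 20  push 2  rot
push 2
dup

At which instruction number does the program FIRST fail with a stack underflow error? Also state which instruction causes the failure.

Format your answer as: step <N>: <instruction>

Answer: step 3: rot

Derivation:
Step 1 ('push 20'): stack = [20], depth = 1
Step 2 ('push 2'): stack = [20, 2], depth = 2
Step 3 ('rot'): needs 3 value(s) but depth is 2 — STACK UNDERFLOW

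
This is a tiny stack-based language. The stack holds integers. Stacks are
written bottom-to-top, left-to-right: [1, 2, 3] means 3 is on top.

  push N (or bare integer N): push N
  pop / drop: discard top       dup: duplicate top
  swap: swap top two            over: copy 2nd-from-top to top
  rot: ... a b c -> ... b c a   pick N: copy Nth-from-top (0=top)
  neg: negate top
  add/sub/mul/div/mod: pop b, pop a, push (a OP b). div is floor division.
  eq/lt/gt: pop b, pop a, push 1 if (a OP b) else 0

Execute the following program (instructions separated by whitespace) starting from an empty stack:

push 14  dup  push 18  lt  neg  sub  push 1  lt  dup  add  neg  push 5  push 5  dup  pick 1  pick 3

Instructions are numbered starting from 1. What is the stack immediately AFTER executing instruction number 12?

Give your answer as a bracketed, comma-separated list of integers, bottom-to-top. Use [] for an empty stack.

Answer: [0, 5]

Derivation:
Step 1 ('push 14'): [14]
Step 2 ('dup'): [14, 14]
Step 3 ('push 18'): [14, 14, 18]
Step 4 ('lt'): [14, 1]
Step 5 ('neg'): [14, -1]
Step 6 ('sub'): [15]
Step 7 ('push 1'): [15, 1]
Step 8 ('lt'): [0]
Step 9 ('dup'): [0, 0]
Step 10 ('add'): [0]
Step 11 ('neg'): [0]
Step 12 ('push 5'): [0, 5]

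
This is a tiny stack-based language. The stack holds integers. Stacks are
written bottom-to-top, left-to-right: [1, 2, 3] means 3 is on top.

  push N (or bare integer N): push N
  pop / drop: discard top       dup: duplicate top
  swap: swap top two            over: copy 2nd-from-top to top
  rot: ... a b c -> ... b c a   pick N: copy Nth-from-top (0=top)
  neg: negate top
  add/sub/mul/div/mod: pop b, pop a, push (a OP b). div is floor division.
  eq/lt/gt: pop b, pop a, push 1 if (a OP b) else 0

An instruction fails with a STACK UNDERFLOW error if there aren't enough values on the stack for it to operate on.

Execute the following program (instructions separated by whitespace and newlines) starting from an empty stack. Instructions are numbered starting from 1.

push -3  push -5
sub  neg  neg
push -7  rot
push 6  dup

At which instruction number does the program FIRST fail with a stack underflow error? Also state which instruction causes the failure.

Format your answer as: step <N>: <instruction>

Step 1 ('push -3'): stack = [-3], depth = 1
Step 2 ('push -5'): stack = [-3, -5], depth = 2
Step 3 ('sub'): stack = [2], depth = 1
Step 4 ('neg'): stack = [-2], depth = 1
Step 5 ('neg'): stack = [2], depth = 1
Step 6 ('push -7'): stack = [2, -7], depth = 2
Step 7 ('rot'): needs 3 value(s) but depth is 2 — STACK UNDERFLOW

Answer: step 7: rot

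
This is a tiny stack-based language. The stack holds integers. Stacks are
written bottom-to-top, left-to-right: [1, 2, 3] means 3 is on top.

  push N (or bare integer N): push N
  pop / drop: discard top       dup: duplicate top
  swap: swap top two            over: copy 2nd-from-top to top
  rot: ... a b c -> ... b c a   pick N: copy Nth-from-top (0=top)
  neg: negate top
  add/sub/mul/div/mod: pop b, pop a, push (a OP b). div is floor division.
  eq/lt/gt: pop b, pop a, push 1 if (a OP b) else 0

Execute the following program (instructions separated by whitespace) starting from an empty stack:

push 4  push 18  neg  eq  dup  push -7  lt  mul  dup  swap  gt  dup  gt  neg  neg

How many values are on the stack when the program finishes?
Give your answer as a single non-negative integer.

Answer: 1

Derivation:
After 'push 4': stack = [4] (depth 1)
After 'push 18': stack = [4, 18] (depth 2)
After 'neg': stack = [4, -18] (depth 2)
After 'eq': stack = [0] (depth 1)
After 'dup': stack = [0, 0] (depth 2)
After 'push -7': stack = [0, 0, -7] (depth 3)
After 'lt': stack = [0, 0] (depth 2)
After 'mul': stack = [0] (depth 1)
After 'dup': stack = [0, 0] (depth 2)
After 'swap': stack = [0, 0] (depth 2)
After 'gt': stack = [0] (depth 1)
After 'dup': stack = [0, 0] (depth 2)
After 'gt': stack = [0] (depth 1)
After 'neg': stack = [0] (depth 1)
After 'neg': stack = [0] (depth 1)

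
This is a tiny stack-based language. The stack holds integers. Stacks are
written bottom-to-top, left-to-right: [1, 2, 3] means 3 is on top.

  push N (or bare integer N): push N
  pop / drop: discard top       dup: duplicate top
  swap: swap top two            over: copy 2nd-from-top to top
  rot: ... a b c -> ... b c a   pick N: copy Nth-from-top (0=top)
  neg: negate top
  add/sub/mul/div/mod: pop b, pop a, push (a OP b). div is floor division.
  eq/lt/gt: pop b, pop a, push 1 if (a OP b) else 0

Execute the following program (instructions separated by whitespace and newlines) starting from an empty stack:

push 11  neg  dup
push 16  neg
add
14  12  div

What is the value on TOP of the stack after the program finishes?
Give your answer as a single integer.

Answer: 1

Derivation:
After 'push 11': [11]
After 'neg': [-11]
After 'dup': [-11, -11]
After 'push 16': [-11, -11, 16]
After 'neg': [-11, -11, -16]
After 'add': [-11, -27]
After 'push 14': [-11, -27, 14]
After 'push 12': [-11, -27, 14, 12]
After 'div': [-11, -27, 1]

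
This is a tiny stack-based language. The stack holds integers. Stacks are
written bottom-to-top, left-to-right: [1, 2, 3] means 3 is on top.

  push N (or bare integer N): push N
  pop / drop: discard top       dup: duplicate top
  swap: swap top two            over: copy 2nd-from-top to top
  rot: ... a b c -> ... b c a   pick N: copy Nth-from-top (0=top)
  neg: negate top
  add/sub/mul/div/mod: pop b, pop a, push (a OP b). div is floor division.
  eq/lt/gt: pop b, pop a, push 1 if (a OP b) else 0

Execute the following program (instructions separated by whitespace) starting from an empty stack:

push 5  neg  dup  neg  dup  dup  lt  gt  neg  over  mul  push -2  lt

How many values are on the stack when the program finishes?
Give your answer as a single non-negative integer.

Answer: 2

Derivation:
After 'push 5': stack = [5] (depth 1)
After 'neg': stack = [-5] (depth 1)
After 'dup': stack = [-5, -5] (depth 2)
After 'neg': stack = [-5, 5] (depth 2)
After 'dup': stack = [-5, 5, 5] (depth 3)
After 'dup': stack = [-5, 5, 5, 5] (depth 4)
After 'lt': stack = [-5, 5, 0] (depth 3)
After 'gt': stack = [-5, 1] (depth 2)
After 'neg': stack = [-5, -1] (depth 2)
After 'over': stack = [-5, -1, -5] (depth 3)
After 'mul': stack = [-5, 5] (depth 2)
After 'push -2': stack = [-5, 5, -2] (depth 3)
After 'lt': stack = [-5, 0] (depth 2)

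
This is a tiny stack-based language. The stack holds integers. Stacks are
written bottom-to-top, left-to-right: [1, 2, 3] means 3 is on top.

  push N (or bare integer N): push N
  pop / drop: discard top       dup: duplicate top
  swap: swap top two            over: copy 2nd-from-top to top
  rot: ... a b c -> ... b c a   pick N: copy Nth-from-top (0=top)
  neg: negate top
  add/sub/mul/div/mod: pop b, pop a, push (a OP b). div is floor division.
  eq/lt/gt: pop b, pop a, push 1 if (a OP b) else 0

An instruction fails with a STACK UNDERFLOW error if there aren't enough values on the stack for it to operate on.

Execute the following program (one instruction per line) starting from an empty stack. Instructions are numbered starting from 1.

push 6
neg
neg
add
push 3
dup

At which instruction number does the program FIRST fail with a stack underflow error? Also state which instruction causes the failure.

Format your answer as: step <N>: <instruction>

Answer: step 4: add

Derivation:
Step 1 ('push 6'): stack = [6], depth = 1
Step 2 ('neg'): stack = [-6], depth = 1
Step 3 ('neg'): stack = [6], depth = 1
Step 4 ('add'): needs 2 value(s) but depth is 1 — STACK UNDERFLOW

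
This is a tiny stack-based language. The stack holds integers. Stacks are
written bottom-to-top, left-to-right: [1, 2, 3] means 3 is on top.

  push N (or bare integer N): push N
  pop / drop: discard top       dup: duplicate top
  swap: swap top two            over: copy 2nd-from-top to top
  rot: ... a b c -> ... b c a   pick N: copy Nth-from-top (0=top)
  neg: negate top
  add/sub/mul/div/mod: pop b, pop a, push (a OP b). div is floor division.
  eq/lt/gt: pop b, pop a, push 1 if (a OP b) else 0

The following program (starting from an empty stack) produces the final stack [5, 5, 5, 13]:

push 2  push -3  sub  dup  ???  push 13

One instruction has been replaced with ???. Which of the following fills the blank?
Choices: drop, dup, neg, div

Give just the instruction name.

Answer: dup

Derivation:
Stack before ???: [5, 5]
Stack after ???:  [5, 5, 5]
Checking each choice:
  drop: produces [5, 13]
  dup: MATCH
  neg: produces [5, -5, 13]
  div: produces [1, 13]


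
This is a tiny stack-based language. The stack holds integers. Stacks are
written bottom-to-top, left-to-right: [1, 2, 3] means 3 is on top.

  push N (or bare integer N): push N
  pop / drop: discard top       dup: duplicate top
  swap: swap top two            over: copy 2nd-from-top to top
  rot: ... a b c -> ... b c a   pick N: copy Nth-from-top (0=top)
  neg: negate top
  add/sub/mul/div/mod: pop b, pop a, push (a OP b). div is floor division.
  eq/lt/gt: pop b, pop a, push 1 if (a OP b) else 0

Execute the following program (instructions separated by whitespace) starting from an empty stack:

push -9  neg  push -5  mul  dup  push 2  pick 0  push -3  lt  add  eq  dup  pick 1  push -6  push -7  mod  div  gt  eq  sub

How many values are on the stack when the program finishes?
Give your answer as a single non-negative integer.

After 'push -9': stack = [-9] (depth 1)
After 'neg': stack = [9] (depth 1)
After 'push -5': stack = [9, -5] (depth 2)
After 'mul': stack = [-45] (depth 1)
After 'dup': stack = [-45, -45] (depth 2)
After 'push 2': stack = [-45, -45, 2] (depth 3)
After 'pick 0': stack = [-45, -45, 2, 2] (depth 4)
After 'push -3': stack = [-45, -45, 2, 2, -3] (depth 5)
After 'lt': stack = [-45, -45, 2, 0] (depth 4)
After 'add': stack = [-45, -45, 2] (depth 3)
After 'eq': stack = [-45, 0] (depth 2)
After 'dup': stack = [-45, 0, 0] (depth 3)
After 'pick 1': stack = [-45, 0, 0, 0] (depth 4)
After 'push -6': stack = [-45, 0, 0, 0, -6] (depth 5)
After 'push -7': stack = [-45, 0, 0, 0, -6, -7] (depth 6)
After 'mod': stack = [-45, 0, 0, 0, -6] (depth 5)
After 'div': stack = [-45, 0, 0, 0] (depth 4)
After 'gt': stack = [-45, 0, 0] (depth 3)
After 'eq': stack = [-45, 1] (depth 2)
After 'sub': stack = [-46] (depth 1)

Answer: 1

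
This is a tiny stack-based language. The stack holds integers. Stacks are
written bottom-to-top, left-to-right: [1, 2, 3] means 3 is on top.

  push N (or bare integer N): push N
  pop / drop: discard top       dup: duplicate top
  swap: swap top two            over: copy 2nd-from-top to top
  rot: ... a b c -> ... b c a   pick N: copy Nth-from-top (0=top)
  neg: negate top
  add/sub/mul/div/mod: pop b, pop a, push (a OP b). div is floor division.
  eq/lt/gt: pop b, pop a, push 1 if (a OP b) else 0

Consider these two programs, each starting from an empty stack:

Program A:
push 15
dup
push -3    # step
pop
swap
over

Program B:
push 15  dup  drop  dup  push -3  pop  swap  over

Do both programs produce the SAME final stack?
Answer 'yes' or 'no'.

Answer: yes

Derivation:
Program A trace:
  After 'push 15': [15]
  After 'dup': [15, 15]
  After 'push -3': [15, 15, -3]
  After 'pop': [15, 15]
  After 'swap': [15, 15]
  After 'over': [15, 15, 15]
Program A final stack: [15, 15, 15]

Program B trace:
  After 'push 15': [15]
  After 'dup': [15, 15]
  After 'drop': [15]
  After 'dup': [15, 15]
  After 'push -3': [15, 15, -3]
  After 'pop': [15, 15]
  After 'swap': [15, 15]
  After 'over': [15, 15, 15]
Program B final stack: [15, 15, 15]
Same: yes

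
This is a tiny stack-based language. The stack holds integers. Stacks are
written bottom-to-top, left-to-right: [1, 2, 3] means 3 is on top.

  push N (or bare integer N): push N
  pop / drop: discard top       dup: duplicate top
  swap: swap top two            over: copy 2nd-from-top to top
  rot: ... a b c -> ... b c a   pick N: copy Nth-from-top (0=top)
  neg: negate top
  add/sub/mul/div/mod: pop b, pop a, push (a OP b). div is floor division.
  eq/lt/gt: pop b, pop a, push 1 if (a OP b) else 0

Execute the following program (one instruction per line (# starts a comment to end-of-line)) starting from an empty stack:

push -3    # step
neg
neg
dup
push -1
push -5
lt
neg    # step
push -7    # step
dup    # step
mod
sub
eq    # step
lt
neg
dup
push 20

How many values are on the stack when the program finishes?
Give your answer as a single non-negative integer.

Answer: 3

Derivation:
After 'push -3': stack = [-3] (depth 1)
After 'neg': stack = [3] (depth 1)
After 'neg': stack = [-3] (depth 1)
After 'dup': stack = [-3, -3] (depth 2)
After 'push -1': stack = [-3, -3, -1] (depth 3)
After 'push -5': stack = [-3, -3, -1, -5] (depth 4)
After 'lt': stack = [-3, -3, 0] (depth 3)
After 'neg': stack = [-3, -3, 0] (depth 3)
After 'push -7': stack = [-3, -3, 0, -7] (depth 4)
After 'dup': stack = [-3, -3, 0, -7, -7] (depth 5)
After 'mod': stack = [-3, -3, 0, 0] (depth 4)
After 'sub': stack = [-3, -3, 0] (depth 3)
After 'eq': stack = [-3, 0] (depth 2)
After 'lt': stack = [1] (depth 1)
After 'neg': stack = [-1] (depth 1)
After 'dup': stack = [-1, -1] (depth 2)
After 'push 20': stack = [-1, -1, 20] (depth 3)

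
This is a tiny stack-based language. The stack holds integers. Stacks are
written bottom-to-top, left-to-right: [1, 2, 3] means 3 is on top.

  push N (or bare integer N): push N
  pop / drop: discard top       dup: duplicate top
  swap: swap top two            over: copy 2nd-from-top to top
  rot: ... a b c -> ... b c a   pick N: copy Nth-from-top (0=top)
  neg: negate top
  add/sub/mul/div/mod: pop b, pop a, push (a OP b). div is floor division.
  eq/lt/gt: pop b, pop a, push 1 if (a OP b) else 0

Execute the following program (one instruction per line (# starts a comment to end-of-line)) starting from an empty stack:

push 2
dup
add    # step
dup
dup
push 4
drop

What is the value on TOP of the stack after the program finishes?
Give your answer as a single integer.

Answer: 4

Derivation:
After 'push 2': [2]
After 'dup': [2, 2]
After 'add': [4]
After 'dup': [4, 4]
After 'dup': [4, 4, 4]
After 'push 4': [4, 4, 4, 4]
After 'drop': [4, 4, 4]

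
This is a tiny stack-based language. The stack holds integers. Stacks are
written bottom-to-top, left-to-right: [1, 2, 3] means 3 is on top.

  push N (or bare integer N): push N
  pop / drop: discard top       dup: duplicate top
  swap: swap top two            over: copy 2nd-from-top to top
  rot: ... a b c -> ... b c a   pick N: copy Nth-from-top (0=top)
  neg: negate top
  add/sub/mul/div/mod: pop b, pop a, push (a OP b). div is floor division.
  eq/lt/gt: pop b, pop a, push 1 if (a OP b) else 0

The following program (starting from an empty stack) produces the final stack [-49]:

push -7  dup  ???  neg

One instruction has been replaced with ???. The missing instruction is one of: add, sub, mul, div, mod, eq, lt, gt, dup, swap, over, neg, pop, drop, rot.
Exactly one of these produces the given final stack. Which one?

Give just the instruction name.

Stack before ???: [-7, -7]
Stack after ???:  [49]
The instruction that transforms [-7, -7] -> [49] is: mul

Answer: mul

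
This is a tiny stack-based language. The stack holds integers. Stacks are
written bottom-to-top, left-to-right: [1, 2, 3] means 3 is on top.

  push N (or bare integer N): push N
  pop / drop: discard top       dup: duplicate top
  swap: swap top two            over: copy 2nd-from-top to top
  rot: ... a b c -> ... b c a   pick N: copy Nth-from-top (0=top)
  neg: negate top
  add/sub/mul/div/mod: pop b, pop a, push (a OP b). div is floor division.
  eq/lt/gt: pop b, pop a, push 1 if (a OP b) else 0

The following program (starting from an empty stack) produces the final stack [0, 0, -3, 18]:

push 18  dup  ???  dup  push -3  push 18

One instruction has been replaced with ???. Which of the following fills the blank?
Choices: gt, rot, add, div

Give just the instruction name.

Answer: gt

Derivation:
Stack before ???: [18, 18]
Stack after ???:  [0]
Checking each choice:
  gt: MATCH
  rot: stack underflow (need 3, have 2)
  add: produces [36, 36, -3, 18]
  div: produces [1, 1, -3, 18]


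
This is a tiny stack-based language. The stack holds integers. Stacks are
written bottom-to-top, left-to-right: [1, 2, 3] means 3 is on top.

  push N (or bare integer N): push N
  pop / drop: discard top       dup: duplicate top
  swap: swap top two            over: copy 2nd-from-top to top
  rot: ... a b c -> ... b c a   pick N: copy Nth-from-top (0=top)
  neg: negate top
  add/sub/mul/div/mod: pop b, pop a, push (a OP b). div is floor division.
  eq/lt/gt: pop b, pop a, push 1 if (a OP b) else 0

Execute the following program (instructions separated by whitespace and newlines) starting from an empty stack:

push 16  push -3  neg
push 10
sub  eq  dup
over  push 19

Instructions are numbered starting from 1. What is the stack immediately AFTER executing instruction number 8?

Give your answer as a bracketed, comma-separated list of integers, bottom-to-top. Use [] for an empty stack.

Step 1 ('push 16'): [16]
Step 2 ('push -3'): [16, -3]
Step 3 ('neg'): [16, 3]
Step 4 ('push 10'): [16, 3, 10]
Step 5 ('sub'): [16, -7]
Step 6 ('eq'): [0]
Step 7 ('dup'): [0, 0]
Step 8 ('over'): [0, 0, 0]

Answer: [0, 0, 0]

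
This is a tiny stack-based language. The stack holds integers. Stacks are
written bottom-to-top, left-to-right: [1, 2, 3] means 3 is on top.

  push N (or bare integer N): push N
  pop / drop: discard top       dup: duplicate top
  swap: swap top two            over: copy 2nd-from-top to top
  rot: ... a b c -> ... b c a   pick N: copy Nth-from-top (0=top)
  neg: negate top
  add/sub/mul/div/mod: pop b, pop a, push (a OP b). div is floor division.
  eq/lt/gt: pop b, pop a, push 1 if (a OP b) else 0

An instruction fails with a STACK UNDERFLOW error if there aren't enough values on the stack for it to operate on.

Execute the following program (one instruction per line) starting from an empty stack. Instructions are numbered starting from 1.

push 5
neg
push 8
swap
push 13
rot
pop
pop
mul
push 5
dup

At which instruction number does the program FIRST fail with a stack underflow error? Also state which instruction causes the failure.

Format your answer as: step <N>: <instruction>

Step 1 ('push 5'): stack = [5], depth = 1
Step 2 ('neg'): stack = [-5], depth = 1
Step 3 ('push 8'): stack = [-5, 8], depth = 2
Step 4 ('swap'): stack = [8, -5], depth = 2
Step 5 ('push 13'): stack = [8, -5, 13], depth = 3
Step 6 ('rot'): stack = [-5, 13, 8], depth = 3
Step 7 ('pop'): stack = [-5, 13], depth = 2
Step 8 ('pop'): stack = [-5], depth = 1
Step 9 ('mul'): needs 2 value(s) but depth is 1 — STACK UNDERFLOW

Answer: step 9: mul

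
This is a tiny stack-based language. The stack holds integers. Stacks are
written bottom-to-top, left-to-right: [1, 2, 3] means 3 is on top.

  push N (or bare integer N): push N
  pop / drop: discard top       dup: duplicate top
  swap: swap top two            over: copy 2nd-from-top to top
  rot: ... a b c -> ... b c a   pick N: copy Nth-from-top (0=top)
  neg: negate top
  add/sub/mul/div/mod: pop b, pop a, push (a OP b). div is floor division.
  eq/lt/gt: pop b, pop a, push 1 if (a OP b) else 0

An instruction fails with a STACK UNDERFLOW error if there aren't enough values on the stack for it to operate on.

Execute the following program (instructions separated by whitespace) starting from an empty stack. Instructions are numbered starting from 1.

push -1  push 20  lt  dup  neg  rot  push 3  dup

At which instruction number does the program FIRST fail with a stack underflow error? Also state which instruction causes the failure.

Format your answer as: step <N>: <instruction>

Answer: step 6: rot

Derivation:
Step 1 ('push -1'): stack = [-1], depth = 1
Step 2 ('push 20'): stack = [-1, 20], depth = 2
Step 3 ('lt'): stack = [1], depth = 1
Step 4 ('dup'): stack = [1, 1], depth = 2
Step 5 ('neg'): stack = [1, -1], depth = 2
Step 6 ('rot'): needs 3 value(s) but depth is 2 — STACK UNDERFLOW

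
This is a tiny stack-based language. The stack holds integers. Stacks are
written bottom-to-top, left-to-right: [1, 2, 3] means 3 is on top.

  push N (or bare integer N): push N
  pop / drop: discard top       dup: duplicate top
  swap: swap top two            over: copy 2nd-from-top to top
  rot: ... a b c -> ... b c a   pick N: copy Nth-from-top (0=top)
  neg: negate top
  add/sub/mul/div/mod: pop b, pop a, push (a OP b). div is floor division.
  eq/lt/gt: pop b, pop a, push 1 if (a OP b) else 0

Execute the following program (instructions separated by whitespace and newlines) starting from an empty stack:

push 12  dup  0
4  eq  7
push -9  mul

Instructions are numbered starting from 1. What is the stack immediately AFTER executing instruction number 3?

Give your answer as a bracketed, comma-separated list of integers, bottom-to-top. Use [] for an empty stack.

Answer: [12, 12, 0]

Derivation:
Step 1 ('push 12'): [12]
Step 2 ('dup'): [12, 12]
Step 3 ('0'): [12, 12, 0]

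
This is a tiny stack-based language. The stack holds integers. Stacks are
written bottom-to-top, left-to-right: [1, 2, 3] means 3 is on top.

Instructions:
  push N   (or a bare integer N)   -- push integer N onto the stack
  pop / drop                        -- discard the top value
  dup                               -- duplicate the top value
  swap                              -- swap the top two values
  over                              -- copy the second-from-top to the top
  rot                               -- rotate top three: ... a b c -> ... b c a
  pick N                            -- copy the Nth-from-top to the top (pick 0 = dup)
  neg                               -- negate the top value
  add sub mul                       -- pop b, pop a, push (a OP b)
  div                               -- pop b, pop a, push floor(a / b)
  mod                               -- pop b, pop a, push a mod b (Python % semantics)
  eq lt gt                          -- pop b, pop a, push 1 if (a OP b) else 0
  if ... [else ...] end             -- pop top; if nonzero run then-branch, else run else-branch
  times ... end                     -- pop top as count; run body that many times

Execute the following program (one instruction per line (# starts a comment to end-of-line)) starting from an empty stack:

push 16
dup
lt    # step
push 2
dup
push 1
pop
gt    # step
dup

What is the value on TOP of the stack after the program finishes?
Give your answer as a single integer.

After 'push 16': [16]
After 'dup': [16, 16]
After 'lt': [0]
After 'push 2': [0, 2]
After 'dup': [0, 2, 2]
After 'push 1': [0, 2, 2, 1]
After 'pop': [0, 2, 2]
After 'gt': [0, 0]
After 'dup': [0, 0, 0]

Answer: 0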